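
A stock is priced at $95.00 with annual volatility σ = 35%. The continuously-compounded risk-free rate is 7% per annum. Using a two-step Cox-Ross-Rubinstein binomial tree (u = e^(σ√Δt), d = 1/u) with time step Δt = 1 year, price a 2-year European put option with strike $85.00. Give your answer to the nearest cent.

$7.74

CRR parameters: u = e^(σ√Δt) = e^(0.35·√1) = 1.4191, d = 1/u = 0.7047
Per-period rate: rΔt = 0.07·1 = 0.07, so R = e^0.07 = 1.0725
Risk-neutral probability p = (e^0.07 − 0.7047)/(1.4191 − 0.7047) = 0.3678/0.7144 = 0.5149
Terminal stock prices: S_uu = 191.3, S_ud = 95, S_dd = 47.18
Terminal payoffs (K − S): max(-106.3, 0) = 0, max(-10, 0) = 0, max(37.82, 0) = 37.82
Node u (S = 134.8): V_u = e^(−0.07)·[0.5149·0.0000 + 0.4851·0.0000] = 0.0000
Node d (S = 66.95): V_d = e^(−0.07)·[0.5149·0.0000 + 0.4851·37.8244] = 17.1088
Node 0 (S = 95): V_0 = e^(−0.07)·[0.5149·0.0000 + 0.4851·17.1088] = 7.7387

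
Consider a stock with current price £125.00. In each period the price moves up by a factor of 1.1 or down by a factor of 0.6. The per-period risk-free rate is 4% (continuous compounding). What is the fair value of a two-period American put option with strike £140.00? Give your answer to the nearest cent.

£15.00

Risk-neutral probability p = (e^0.04 − 0.6)/(1.1 − 0.6) = 0.4408/0.5000 = 0.8816
Terminal stock prices: S_uu = 151.3, S_ud = 82.5, S_dd = 45
Terminal payoffs (K − S): max(-11.25, 0) = 0, max(57.5, 0) = 57.5, max(95, 0) = 95
Node u (S = 137.5): continuation = e^(−0.04)·[0.8816·0.0000 + 0.1184·57.5000] = 6.5399; exercise value = 2.5000 ≤ continuation, so V_u = 6.5399
Node d (S = 75): continuation = e^(−0.04)·[0.8816·57.5000 + 0.1184·95.0000] = 59.5105; exercise value = 65.0000 > continuation, so V_d = 65.0000 (exercise)
Node 0 (S = 125): continuation = e^(−0.04)·[0.8816·6.5399 + 0.1184·65.0000] = 12.9325; exercise value = 15.0000 > continuation, so V_0 = 15.0000 (exercise)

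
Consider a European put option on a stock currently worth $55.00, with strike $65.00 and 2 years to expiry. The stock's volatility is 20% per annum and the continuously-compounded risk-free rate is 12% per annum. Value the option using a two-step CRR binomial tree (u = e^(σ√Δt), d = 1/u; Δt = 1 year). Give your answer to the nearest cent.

$4.02

CRR parameters: u = e^(σ√Δt) = e^(0.2·√1) = 1.2214, d = 1/u = 0.8187
Per-period rate: rΔt = 0.12·1 = 0.12, so R = e^0.12 = 1.1275
Risk-neutral probability p = (e^0.12 − 0.8187)/(1.2214 − 0.8187) = 0.3088/0.4027 = 0.7668
Terminal stock prices: S_uu = 82.05, S_ud = 55, S_dd = 36.87
Terminal payoffs (K − S): max(-17.05, 0) = 0, max(10, 0) = 10, max(28.13, 0) = 28.13
Node u (S = 67.18): V_u = e^(−0.12)·[0.7668·0.0000 + 0.2332·10.0000] = 2.0684
Node d (S = 45.03): V_d = e^(−0.12)·[0.7668·10.0000 + 0.2332·28.1324] = 12.6196
Node 0 (S = 55): V_0 = e^(−0.12)·[0.7668·2.0684 + 0.2332·12.6196] = 4.0169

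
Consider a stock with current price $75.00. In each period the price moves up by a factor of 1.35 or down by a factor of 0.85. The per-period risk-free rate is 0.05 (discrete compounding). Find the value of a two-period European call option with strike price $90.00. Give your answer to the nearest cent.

$6.78

Risk-neutral probability p = (1 + 0.05 − 0.85)/(1.35 − 0.85) = 0.2000/0.5000 = 0.4000
Terminal stock prices: S_uu = 136.7, S_ud = 86.06, S_dd = 54.19
Terminal payoffs (S − K): max(46.69, 0) = 46.69, max(-3.938, 0) = 0, max(-35.81, 0) = 0
Node u (S = 101.2): V_u = 1/1.05·[0.4000·46.6875 + 0.6000·0.0000] = 17.7857
Node d (S = 63.75): V_d = 1/1.05·[0.4000·0.0000 + 0.6000·0.0000] = 0.0000
Node 0 (S = 75): V_0 = 1/1.05·[0.4000·17.7857 + 0.6000·0.0000] = 6.7755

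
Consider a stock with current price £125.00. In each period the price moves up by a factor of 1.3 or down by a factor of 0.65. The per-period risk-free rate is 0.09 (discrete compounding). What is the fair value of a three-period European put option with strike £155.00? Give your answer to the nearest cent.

Risk-neutral probability p = (1 + 0.09 − 0.65)/(1.3 − 0.65) = 0.4400/0.6500 = 0.6769
Terminal stock prices: S_uuu = 274.6, S_uud = 137.3, S_udd = 68.66, S_ddd = 34.33
Terminal payoffs (K − S): max(-119.6, 0) = 0, max(17.69, 0) = 17.69, max(86.34, 0) = 86.34, max(120.7, 0) = 120.7
Node uu (S = 211.3): V_uu = 1/1.09·[0.6769·0.0000 + 0.3231·17.6875] = 5.2426
Node ud (S = 105.6): V_ud = 1/1.09·[0.6769·17.6875 + 0.3231·86.3438] = 36.5768
Node dd (S = 52.81): V_dd = 1/1.09·[0.6769·86.3438 + 0.3231·120.6719] = 89.3893
Node u (S = 162.5): V_u = 1/1.09·[0.6769·5.2426 + 0.3231·36.5768] = 14.0972
Node d (S = 81.25): V_d = 1/1.09·[0.6769·36.5768 + 0.3231·89.3893] = 49.2104
Node 0 (S = 125): V_0 = 1/1.09·[0.6769·14.0972 + 0.3231·49.2104] = 23.3408

£23.34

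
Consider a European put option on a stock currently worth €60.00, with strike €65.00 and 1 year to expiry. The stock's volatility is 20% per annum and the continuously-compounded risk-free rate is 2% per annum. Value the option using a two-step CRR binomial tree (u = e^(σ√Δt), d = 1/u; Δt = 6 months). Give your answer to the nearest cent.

CRR parameters: u = e^(σ√Δt) = e^(0.2·√0.5) = 1.1519, d = 1/u = 0.8681
Per-period rate: rΔt = 0.02·0.5 = 0.01, so R = e^0.01 = 1.0101
Risk-neutral probability p = (e^0.01 − 0.8681)/(1.1519 − 0.8681) = 0.1419/0.2838 = 0.5001
Terminal stock prices: S_uu = 79.61, S_ud = 60, S_dd = 45.22
Terminal payoffs (K − S): max(-14.61, 0) = 0, max(5, 0) = 5, max(19.78, 0) = 19.78
Node u (S = 69.11): V_u = e^(−0.01)·[0.5001·0.0000 + 0.4999·5.0000] = 2.4745
Node d (S = 52.09): V_d = e^(−0.01)·[0.5001·5.0000 + 0.4999·19.7817] = 12.2658
Node 0 (S = 60): V_0 = e^(−0.01)·[0.5001·2.4745 + 0.4999·12.2658] = 7.2957

€7.30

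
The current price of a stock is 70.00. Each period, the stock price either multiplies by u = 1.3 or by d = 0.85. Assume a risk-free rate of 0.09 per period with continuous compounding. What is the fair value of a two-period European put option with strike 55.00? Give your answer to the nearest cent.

Risk-neutral probability p = (e^0.09 − 0.85)/(1.3 − 0.85) = 0.2442/0.4500 = 0.5426
Terminal stock prices: S_uu = 118.3, S_ud = 77.35, S_dd = 50.57
Terminal payoffs (K − S): max(-63.3, 0) = 0, max(-22.35, 0) = 0, max(4.425, 0) = 4.425
Node u (S = 91): V_u = e^(−0.09)·[0.5426·0.0000 + 0.4574·0.0000] = 0.0000
Node d (S = 59.5): V_d = e^(−0.09)·[0.5426·0.0000 + 0.4574·4.4250] = 1.8498
Node 0 (S = 70): V_0 = e^(−0.09)·[0.5426·0.0000 + 0.4574·1.8498] = 0.7732

0.77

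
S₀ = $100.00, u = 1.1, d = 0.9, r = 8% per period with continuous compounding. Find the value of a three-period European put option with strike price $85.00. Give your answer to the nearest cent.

$0.01

Risk-neutral probability p = (e^0.08 − 0.9)/(1.1 − 0.9) = 0.1833/0.2000 = 0.9164
Terminal stock prices: S_uuu = 133.1, S_uud = 108.9, S_udd = 89.1, S_ddd = 72.9
Terminal payoffs (K − S): max(-48.1, 0) = 0, max(-23.9, 0) = 0, max(-4.1, 0) = 0, max(12.1, 0) = 12.1
Node uu (S = 121): V_uu = e^(−0.08)·[0.9164·0.0000 + 0.0836·0.0000] = 0.0000
Node ud (S = 99): V_ud = e^(−0.08)·[0.9164·0.0000 + 0.0836·0.0000] = 0.0000
Node dd (S = 81): V_dd = e^(−0.08)·[0.9164·0.0000 + 0.0836·12.1000] = 0.9334
Node u (S = 110): V_u = e^(−0.08)·[0.9164·0.0000 + 0.0836·0.0000] = 0.0000
Node d (S = 90): V_d = e^(−0.08)·[0.9164·0.0000 + 0.0836·0.9334] = 0.0720
Node 0 (S = 100): V_0 = e^(−0.08)·[0.9164·0.0000 + 0.0836·0.0720] = 0.0056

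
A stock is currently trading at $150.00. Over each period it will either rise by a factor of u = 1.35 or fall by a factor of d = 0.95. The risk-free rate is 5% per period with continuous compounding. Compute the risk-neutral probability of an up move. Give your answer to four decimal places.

Risk-neutral probability p = (e^0.05 − 0.95)/(1.35 − 0.95) = 0.1013/0.4000 = 0.2532

p = 0.2532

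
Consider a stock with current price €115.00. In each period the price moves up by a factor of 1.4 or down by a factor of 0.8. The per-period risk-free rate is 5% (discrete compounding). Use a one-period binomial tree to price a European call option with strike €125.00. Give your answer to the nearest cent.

Risk-neutral probability p = (1 + 0.05 − 0.8)/(1.4 − 0.8) = 0.2500/0.6000 = 0.4167
Terminal stock prices: S_u = 161, S_d = 92
Terminal payoffs (S − K): max(36, 0) = 36, max(-33, 0) = 0
Node 0 (S = 115): V_0 = 1/1.05·[0.4167·36.0000 + 0.5833·0.0000] = 14.2857

€14.29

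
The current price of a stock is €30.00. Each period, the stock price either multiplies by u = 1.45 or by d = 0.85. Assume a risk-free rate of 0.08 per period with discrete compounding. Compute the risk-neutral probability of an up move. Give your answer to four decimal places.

p = 0.3833

Risk-neutral probability p = (1 + 0.08 − 0.85)/(1.45 − 0.85) = 0.2300/0.6000 = 0.3833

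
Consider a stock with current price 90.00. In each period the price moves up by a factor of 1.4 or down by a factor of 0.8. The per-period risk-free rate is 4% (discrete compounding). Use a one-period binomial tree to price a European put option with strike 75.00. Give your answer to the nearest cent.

1.73

Risk-neutral probability p = (1 + 0.04 − 0.8)/(1.4 − 0.8) = 0.2400/0.6000 = 0.4000
Terminal stock prices: S_u = 126, S_d = 72
Terminal payoffs (K − S): max(-51, 0) = 0, max(3, 0) = 3
Node 0 (S = 90): V_0 = 1/1.04·[0.4000·0.0000 + 0.6000·3.0000] = 1.7308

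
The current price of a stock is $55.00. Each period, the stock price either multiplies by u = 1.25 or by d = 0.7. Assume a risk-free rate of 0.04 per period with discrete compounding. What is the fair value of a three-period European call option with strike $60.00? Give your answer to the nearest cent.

Risk-neutral probability p = (1 + 0.04 − 0.7)/(1.25 − 0.7) = 0.3400/0.5500 = 0.6182
Terminal stock prices: S_uuu = 107.4, S_uud = 60.16, S_udd = 33.69, S_ddd = 18.86
Terminal payoffs (S − K): max(47.42, 0) = 47.42, max(0.1562, 0) = 0.1562, max(-26.31, 0) = 0, max(-41.14, 0) = 0
Node uu (S = 85.94): V_uu = 1/1.04·[0.6182·47.4219 + 0.3818·0.1562] = 28.2452
Node ud (S = 48.12): V_ud = 1/1.04·[0.6182·0.1562 + 0.3818·0.0000] = 0.0929
Node dd (S = 26.95): V_dd = 1/1.04·[0.6182·0.0000 + 0.3818·0.0000] = 0.0000
Node u (S = 68.75): V_u = 1/1.04·[0.6182·28.2452 + 0.3818·0.0929] = 16.8232
Node d (S = 38.5): V_d = 1/1.04·[0.6182·0.0929 + 0.3818·0.0000] = 0.0552
Node 0 (S = 55): V_0 = 1/1.04·[0.6182·16.8232 + 0.3818·0.0552] = 10.0201

$10.02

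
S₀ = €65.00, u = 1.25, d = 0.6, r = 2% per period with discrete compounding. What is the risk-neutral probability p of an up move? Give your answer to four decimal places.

p = 0.6462

Risk-neutral probability p = (1 + 0.02 − 0.6)/(1.25 − 0.6) = 0.4200/0.6500 = 0.6462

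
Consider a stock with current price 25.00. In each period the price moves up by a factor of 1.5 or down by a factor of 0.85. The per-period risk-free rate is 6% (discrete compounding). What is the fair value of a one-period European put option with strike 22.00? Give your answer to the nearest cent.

0.48

Risk-neutral probability p = (1 + 0.06 − 0.85)/(1.5 − 0.85) = 0.2100/0.6500 = 0.3231
Terminal stock prices: S_u = 37.5, S_d = 21.25
Terminal payoffs (K − S): max(-15.5, 0) = 0, max(0.75, 0) = 0.75
Node 0 (S = 25): V_0 = 1/1.06·[0.3231·0.0000 + 0.6769·0.7500] = 0.4790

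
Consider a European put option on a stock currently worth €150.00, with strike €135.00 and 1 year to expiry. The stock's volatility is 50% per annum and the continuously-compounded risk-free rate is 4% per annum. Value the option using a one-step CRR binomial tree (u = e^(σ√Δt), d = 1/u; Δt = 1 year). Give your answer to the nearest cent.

€24.67

CRR parameters: u = e^(σ√Δt) = e^(0.5·√1) = 1.6487, d = 1/u = 0.6065
Per-period rate: rΔt = 0.04·1 = 0.04, so R = e^0.04 = 1.0408
Risk-neutral probability p = (e^0.04 − 0.6065)/(1.6487 − 0.6065) = 0.4343/1.0422 = 0.4167
Terminal stock prices: S_u = 247.3, S_d = 90.98
Terminal payoffs (K − S): max(-112.3, 0) = 0, max(44.02, 0) = 44.02
Node 0 (S = 150): V_0 = e^(−0.04)·[0.4167·0.0000 + 0.5833·44.0204] = 24.6703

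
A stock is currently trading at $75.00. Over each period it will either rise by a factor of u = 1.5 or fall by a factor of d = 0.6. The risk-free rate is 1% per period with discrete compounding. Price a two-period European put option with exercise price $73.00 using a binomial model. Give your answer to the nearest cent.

$16.04

Risk-neutral probability p = (1 + 0.01 − 0.6)/(1.5 − 0.6) = 0.4100/0.9000 = 0.4556
Terminal stock prices: S_uu = 168.8, S_ud = 67.5, S_dd = 27
Terminal payoffs (K − S): max(-95.75, 0) = 0, max(5.5, 0) = 5.5, max(46, 0) = 46
Node u (S = 112.5): V_u = 1/1.01·[0.4556·0.0000 + 0.5444·5.5000] = 2.9648
Node d (S = 45): V_d = 1/1.01·[0.4556·5.5000 + 0.5444·46.0000] = 27.2772
Node 0 (S = 75): V_0 = 1/1.01·[0.4556·2.9648 + 0.5444·27.2772] = 16.0412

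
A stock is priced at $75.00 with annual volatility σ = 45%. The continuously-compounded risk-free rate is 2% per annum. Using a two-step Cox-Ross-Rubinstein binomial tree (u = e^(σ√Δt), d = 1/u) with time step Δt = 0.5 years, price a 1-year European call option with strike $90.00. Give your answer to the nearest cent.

CRR parameters: u = e^(σ√Δt) = e^(0.45·√0.5) = 1.3746, d = 1/u = 0.7275
Per-period rate: rΔt = 0.02·0.5 = 0.01, so R = e^0.01 = 1.0101
Risk-neutral probability p = (e^0.01 − 0.7275)/(1.3746 − 0.7275) = 0.2826/0.6472 = 0.4366
Terminal stock prices: S_uu = 141.7, S_ud = 75, S_dd = 39.69
Terminal payoffs (S − K): max(51.72, 0) = 51.72, max(-15, 0) = 0, max(-50.31, 0) = 0
Node u (S = 103.1): V_u = e^(−0.01)·[0.4366·51.7244 + 0.5634·0.0000] = 22.3604
Node d (S = 54.56): V_d = e^(−0.01)·[0.4366·0.0000 + 0.5634·0.0000] = 0.0000
Node 0 (S = 75): V_0 = e^(−0.01)·[0.4366·22.3604 + 0.5634·0.0000] = 9.6664

$9.67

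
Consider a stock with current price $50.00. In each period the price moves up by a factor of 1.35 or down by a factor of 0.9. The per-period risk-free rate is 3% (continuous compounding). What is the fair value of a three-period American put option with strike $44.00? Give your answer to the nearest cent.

$2.47

Risk-neutral probability p = (e^0.03 − 0.9)/(1.35 − 0.9) = 0.1305/0.4500 = 0.2899
Terminal stock prices: S_uuu = 123, S_uud = 82.01, S_udd = 54.68, S_ddd = 36.45
Terminal payoffs (K − S): max(-79.02, 0) = 0, max(-38.01, 0) = 0, max(-10.68, 0) = 0, max(7.55, 0) = 7.55
Node uu (S = 91.13): continuation = e^(−0.03)·[0.2899·0.0000 + 0.7101·0.0000] = 0.0000; exercise value = 0.0000 ≤ continuation, so V_uu = 0.0000
Node ud (S = 60.75): continuation = e^(−0.03)·[0.2899·0.0000 + 0.7101·0.0000] = 0.0000; exercise value = 0.0000 ≤ continuation, so V_ud = 0.0000
Node dd (S = 40.5): continuation = e^(−0.03)·[0.2899·0.0000 + 0.7101·7.5500] = 5.2028; exercise value = 3.5000 ≤ continuation, so V_dd = 5.2028
Node u (S = 67.5): continuation = e^(−0.03)·[0.2899·0.0000 + 0.7101·0.0000] = 0.0000; exercise value = 0.0000 ≤ continuation, so V_u = 0.0000
Node d (S = 45): continuation = e^(−0.03)·[0.2899·0.0000 + 0.7101·5.2028] = 3.5853; exercise value = 0.0000 ≤ continuation, so V_d = 3.5853
Node 0 (S = 50): continuation = e^(−0.03)·[0.2899·0.0000 + 0.7101·3.5853] = 2.4707; exercise value = 0.0000 ≤ continuation, so V_0 = 2.4707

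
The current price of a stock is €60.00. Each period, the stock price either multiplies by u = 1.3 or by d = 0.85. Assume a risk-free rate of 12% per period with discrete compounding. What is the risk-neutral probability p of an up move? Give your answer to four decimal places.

Risk-neutral probability p = (1 + 0.12 − 0.85)/(1.3 − 0.85) = 0.2700/0.4500 = 0.6000

p = 0.6000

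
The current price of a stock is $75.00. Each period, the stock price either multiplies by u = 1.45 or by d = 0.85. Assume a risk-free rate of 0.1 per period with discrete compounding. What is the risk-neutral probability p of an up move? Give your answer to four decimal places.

Risk-neutral probability p = (1 + 0.1 − 0.85)/(1.45 − 0.85) = 0.2500/0.6000 = 0.4167

p = 0.4167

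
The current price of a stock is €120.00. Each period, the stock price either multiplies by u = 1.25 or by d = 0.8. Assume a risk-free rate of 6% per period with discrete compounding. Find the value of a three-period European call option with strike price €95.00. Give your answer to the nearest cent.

€42.36

Risk-neutral probability p = (1 + 0.06 − 0.8)/(1.25 − 0.8) = 0.2600/0.4500 = 0.5778
Terminal stock prices: S_uuu = 234.4, S_uud = 150, S_udd = 96, S_ddd = 61.44
Terminal payoffs (S − K): max(139.4, 0) = 139.4, max(55, 0) = 55, max(1, 0) = 1, max(-33.56, 0) = 0
Node uu (S = 187.5): V_uu = 1/1.06·[0.5778·139.3750 + 0.4222·55.0000] = 97.8774
Node ud (S = 120): V_ud = 1/1.06·[0.5778·55.0000 + 0.4222·1.0000] = 30.3774
Node dd (S = 76.8): V_dd = 1/1.06·[0.5778·1.0000 + 0.4222·0.0000] = 0.5451
Node u (S = 150): V_u = 1/1.06·[0.5778·97.8774 + 0.4222·30.3774] = 65.4503
Node d (S = 96): V_d = 1/1.06·[0.5778·30.3774 + 0.4222·0.5451] = 16.7750
Node 0 (S = 120): V_0 = 1/1.06·[0.5778·65.4503 + 0.4222·16.7750] = 42.3571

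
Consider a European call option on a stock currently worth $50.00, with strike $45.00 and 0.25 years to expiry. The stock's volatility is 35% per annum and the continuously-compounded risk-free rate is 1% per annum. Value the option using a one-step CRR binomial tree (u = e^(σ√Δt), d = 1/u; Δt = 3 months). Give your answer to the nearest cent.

CRR parameters: u = e^(σ√Δt) = e^(0.35·√0.25) = 1.1912, d = 1/u = 0.8395
Per-period rate: rΔt = 0.01·0.25 = 0.0025, so R = e^0.0025 = 1.0025
Risk-neutral probability p = (e^0.0025 − 0.8395)/(1.1912 − 0.8395) = 0.1630/0.3518 = 0.4635
Terminal stock prices: S_u = 59.56, S_d = 41.97
Terminal payoffs (S − K): max(14.56, 0) = 14.56, max(-3.027, 0) = 0
Node 0 (S = 50): V_0 = e^(−0.0025)·[0.4635·14.5623 + 0.5365·0.0000] = 6.7324

$6.73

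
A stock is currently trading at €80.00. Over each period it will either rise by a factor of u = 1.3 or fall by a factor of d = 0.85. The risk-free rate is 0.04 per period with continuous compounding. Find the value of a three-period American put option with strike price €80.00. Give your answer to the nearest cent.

Risk-neutral probability p = (e^0.04 − 0.85)/(1.3 − 0.85) = 0.1908/0.4500 = 0.4240
Terminal stock prices: S_uuu = 175.8, S_uud = 114.9, S_udd = 75.14, S_ddd = 49.13
Terminal payoffs (K − S): max(-95.76, 0) = 0, max(-34.92, 0) = 0, max(4.86, 0) = 4.86, max(30.87, 0) = 30.87
Node uu (S = 135.2): continuation = e^(−0.04)·[0.4240·0.0000 + 0.5760·0.0000] = 0.0000; exercise value = 0.0000 ≤ continuation, so V_uu = 0.0000
Node ud (S = 88.4): continuation = e^(−0.04)·[0.4240·0.0000 + 0.5760·4.8600] = 2.6895; exercise value = 0.0000 ≤ continuation, so V_ud = 2.6895
Node dd (S = 57.8): continuation = e^(−0.04)·[0.4240·4.8600 + 0.5760·30.8700] = 19.0632; exercise value = 22.2000 > continuation, so V_dd = 22.2000 (exercise)
Node u (S = 104): continuation = e^(−0.04)·[0.4240·0.0000 + 0.5760·2.6895] = 1.4883; exercise value = 0.0000 ≤ continuation, so V_u = 1.4883
Node d (S = 68): continuation = e^(−0.04)·[0.4240·2.6895 + 0.5760·22.2000] = 13.3810; exercise value = 12.0000 ≤ continuation, so V_d = 13.3810
Node 0 (S = 80): continuation = e^(−0.04)·[0.4240·1.4883 + 0.5760·13.3810] = 8.0113; exercise value = 0.0000 ≤ continuation, so V_0 = 8.0113

€8.01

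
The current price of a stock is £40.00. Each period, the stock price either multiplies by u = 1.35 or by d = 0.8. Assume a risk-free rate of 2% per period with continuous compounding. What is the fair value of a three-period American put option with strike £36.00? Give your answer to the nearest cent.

Risk-neutral probability p = (e^0.02 − 0.8)/(1.35 − 0.8) = 0.2202/0.5500 = 0.4004
Terminal stock prices: S_uuu = 98.42, S_uud = 58.32, S_udd = 34.56, S_ddd = 20.48
Terminal payoffs (K − S): max(-62.42, 0) = 0, max(-22.32, 0) = 0, max(1.44, 0) = 1.44, max(15.52, 0) = 15.52
Node uu (S = 72.9): continuation = e^(−0.02)·[0.4004·0.0000 + 0.5996·0.0000] = 0.0000; exercise value = 0.0000 ≤ continuation, so V_uu = 0.0000
Node ud (S = 43.2): continuation = e^(−0.02)·[0.4004·0.0000 + 0.5996·1.4400] = 0.8464; exercise value = 0.0000 ≤ continuation, so V_ud = 0.8464
Node dd (S = 25.6): continuation = e^(−0.02)·[0.4004·1.4400 + 0.5996·15.5200] = 9.6872; exercise value = 10.4000 > continuation, so V_dd = 10.4000 (exercise)
Node u (S = 54): continuation = e^(−0.02)·[0.4004·0.0000 + 0.5996·0.8464] = 0.4975; exercise value = 0.0000 ≤ continuation, so V_u = 0.4975
Node d (S = 32): continuation = e^(−0.02)·[0.4004·0.8464 + 0.5996·10.4000] = 6.4449; exercise value = 4.0000 ≤ continuation, so V_d = 6.4449
Node 0 (S = 40): continuation = e^(−0.02)·[0.4004·0.4975 + 0.5996·6.4449] = 3.9833; exercise value = 0.0000 ≤ continuation, so V_0 = 3.9833

£3.98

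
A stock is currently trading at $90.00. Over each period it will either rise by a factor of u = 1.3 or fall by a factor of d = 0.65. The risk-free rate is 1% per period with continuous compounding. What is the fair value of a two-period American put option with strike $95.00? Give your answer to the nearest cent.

Risk-neutral probability p = (e^0.01 − 0.65)/(1.3 − 0.65) = 0.3601/0.6500 = 0.5539
Terminal stock prices: S_uu = 152.1, S_ud = 76.05, S_dd = 38.03
Terminal payoffs (K − S): max(-57.1, 0) = 0, max(18.95, 0) = 18.95, max(56.97, 0) = 56.97
Node u (S = 117): continuation = e^(−0.01)·[0.5539·0.0000 + 0.4461·18.9500] = 8.3690; exercise value = 0.0000 ≤ continuation, so V_u = 8.3690
Node d (S = 58.5): continuation = e^(−0.01)·[0.5539·18.9500 + 0.4461·56.9750] = 35.5547; exercise value = 36.5000 > continuation, so V_d = 36.5000 (exercise)
Node 0 (S = 90): continuation = e^(−0.01)·[0.5539·8.3690 + 0.4461·36.5000] = 20.7095; exercise value = 5.0000 ≤ continuation, so V_0 = 20.7095

$20.71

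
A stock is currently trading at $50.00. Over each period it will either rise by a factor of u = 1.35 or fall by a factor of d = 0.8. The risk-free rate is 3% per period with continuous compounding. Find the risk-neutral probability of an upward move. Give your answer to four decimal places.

p = 0.4190

Risk-neutral probability p = (e^0.03 − 0.8)/(1.35 − 0.8) = 0.2305/0.5500 = 0.4190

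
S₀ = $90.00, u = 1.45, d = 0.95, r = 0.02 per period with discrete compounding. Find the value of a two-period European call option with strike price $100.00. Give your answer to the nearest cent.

$7.23

Risk-neutral probability p = (1 + 0.02 − 0.95)/(1.45 − 0.95) = 0.0700/0.5000 = 0.1400
Terminal stock prices: S_uu = 189.2, S_ud = 124, S_dd = 81.22
Terminal payoffs (S − K): max(89.22, 0) = 89.22, max(23.97, 0) = 23.97, max(-18.78, 0) = 0
Node u (S = 130.5): V_u = 1/1.02·[0.1400·89.2250 + 0.8600·23.9750] = 32.4608
Node d (S = 85.5): V_d = 1/1.02·[0.1400·23.9750 + 0.8600·0.0000] = 3.2907
Node 0 (S = 90): V_0 = 1/1.02·[0.1400·32.4608 + 0.8600·3.2907] = 7.2299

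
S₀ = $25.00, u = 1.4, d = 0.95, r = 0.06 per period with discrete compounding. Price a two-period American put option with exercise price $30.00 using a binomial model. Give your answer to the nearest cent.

$5.00

Risk-neutral probability p = (1 + 0.06 − 0.95)/(1.4 − 0.95) = 0.1100/0.4500 = 0.2444
Terminal stock prices: S_uu = 49, S_ud = 33.25, S_dd = 22.56
Terminal payoffs (K − S): max(-19, 0) = 0, max(-3.25, 0) = 0, max(7.438, 0) = 7.438
Node u (S = 35): continuation = 1/1.06·[0.2444·0.0000 + 0.7556·0.0000] = 0.0000; exercise value = 0.0000 ≤ continuation, so V_u = 0.0000
Node d (S = 23.75): continuation = 1/1.06·[0.2444·0.0000 + 0.7556·7.4375] = 5.3014; exercise value = 6.2500 > continuation, so V_d = 6.2500 (exercise)
Node 0 (S = 25): continuation = 1/1.06·[0.2444·0.0000 + 0.7556·6.2500] = 4.4549; exercise value = 5.0000 > continuation, so V_0 = 5.0000 (exercise)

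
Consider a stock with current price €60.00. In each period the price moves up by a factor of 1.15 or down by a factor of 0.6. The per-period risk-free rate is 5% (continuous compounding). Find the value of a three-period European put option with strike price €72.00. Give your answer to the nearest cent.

Risk-neutral probability p = (e^0.05 − 0.6)/(1.15 − 0.6) = 0.4513/0.5500 = 0.8205
Terminal stock prices: S_uuu = 91.25, S_uud = 47.61, S_udd = 24.84, S_ddd = 12.96
Terminal payoffs (K − S): max(-19.25, 0) = 0, max(24.39, 0) = 24.39, max(47.16, 0) = 47.16, max(59.04, 0) = 59.04
Node uu (S = 79.35): V_uu = e^(−0.05)·[0.8205·0.0000 + 0.1795·24.3900] = 4.1647
Node ud (S = 41.4): V_ud = e^(−0.05)·[0.8205·24.3900 + 0.1795·47.1600] = 27.0885
Node dd (S = 21.6): V_dd = e^(−0.05)·[0.8205·47.1600 + 0.1795·59.0400] = 46.8885
Node u (S = 69): V_u = e^(−0.05)·[0.8205·4.1647 + 0.1795·27.0885] = 7.8758
Node d (S = 36): V_d = e^(−0.05)·[0.8205·27.0885 + 0.1795·46.8885] = 29.1483
Node 0 (S = 60): V_0 = e^(−0.05)·[0.8205·7.8758 + 0.1795·29.1483] = 11.1241

€11.12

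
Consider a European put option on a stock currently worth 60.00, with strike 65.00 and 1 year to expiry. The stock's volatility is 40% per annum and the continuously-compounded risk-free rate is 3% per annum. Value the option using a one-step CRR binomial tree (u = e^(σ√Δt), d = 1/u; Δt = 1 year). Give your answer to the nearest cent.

13.51

CRR parameters: u = e^(σ√Δt) = e^(0.4·√1) = 1.4918, d = 1/u = 0.6703
Per-period rate: rΔt = 0.03·1 = 0.03, so R = e^0.03 = 1.0305
Risk-neutral probability p = (e^0.03 − 0.6703)/(1.4918 − 0.6703) = 0.3601/0.8215 = 0.4384
Terminal stock prices: S_u = 89.51, S_d = 40.22
Terminal payoffs (K − S): max(-24.51, 0) = 0, max(24.78, 0) = 24.78
Node 0 (S = 60): V_0 = e^(−0.03)·[0.4384·0.0000 + 0.5616·24.7808] = 13.5060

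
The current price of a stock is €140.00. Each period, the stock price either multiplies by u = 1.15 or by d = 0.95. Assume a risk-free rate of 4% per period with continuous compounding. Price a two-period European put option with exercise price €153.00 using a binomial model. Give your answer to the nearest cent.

Risk-neutral probability p = (e^0.04 − 0.95)/(1.15 − 0.95) = 0.0908/0.2000 = 0.4541
Terminal stock prices: S_uu = 185.1, S_ud = 152.9, S_dd = 126.3
Terminal payoffs (K − S): max(-32.15, 0) = 0, max(0.05, 0) = 0.05, max(26.65, 0) = 26.65
Node u (S = 161): V_u = e^(−0.04)·[0.4541·0.0000 + 0.5459·0.0500] = 0.0262
Node d (S = 133): V_d = e^(−0.04)·[0.4541·0.0500 + 0.5459·26.6500] = 14.0008
Node 0 (S = 140): V_0 = e^(−0.04)·[0.4541·0.0262 + 0.5459·14.0008] = 7.3554

€7.36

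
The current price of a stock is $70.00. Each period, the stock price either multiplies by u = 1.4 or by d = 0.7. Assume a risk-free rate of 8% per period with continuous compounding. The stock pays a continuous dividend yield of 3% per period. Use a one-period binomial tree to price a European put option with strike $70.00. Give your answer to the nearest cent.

$9.66

Per-period risk-free factor R = e^0.08 = 1.0833; dividend-adjusted growth = e^(0.08−0.03) = 1.0513.
Risk-neutral probability p = (1.0513 − 0.7)/(1.4 − 0.7) = 0.3513/0.7000 = 0.5018
Terminal stock prices: S_u = 98, S_d = 49
Terminal payoffs (K − S): max(-28, 0) = 0, max(21, 0) = 21
Node 0 (S = 70): V_0 = e^(−0.08)·[0.5018·0.0000 + 0.4982·21.0000] = 9.6575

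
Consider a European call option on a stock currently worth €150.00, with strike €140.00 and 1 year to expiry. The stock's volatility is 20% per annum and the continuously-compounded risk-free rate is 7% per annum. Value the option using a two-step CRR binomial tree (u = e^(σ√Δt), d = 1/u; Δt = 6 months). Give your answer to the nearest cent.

CRR parameters: u = e^(σ√Δt) = e^(0.2·√0.5) = 1.1519, d = 1/u = 0.8681
Per-period rate: rΔt = 0.07·0.5 = 0.035, so R = e^0.035 = 1.0356
Risk-neutral probability p = (e^0.035 − 0.8681)/(1.1519 − 0.8681) = 0.1675/0.2838 = 0.5902
Terminal stock prices: S_uu = 199, S_ud = 150, S_dd = 113
Terminal payoffs (S − K): max(59.03, 0) = 59.03, max(10, 0) = 10, max(-26.95, 0) = 0
Node u (S = 172.8): V_u = e^(−0.035)·[0.5902·59.0345 + 0.4098·10.0000] = 37.6017
Node d (S = 130.2): V_d = e^(−0.035)·[0.5902·10.0000 + 0.4098·0.0000] = 5.6992
Node 0 (S = 150): V_0 = e^(−0.035)·[0.5902·37.6017 + 0.4098·5.6992] = 23.6850

€23.69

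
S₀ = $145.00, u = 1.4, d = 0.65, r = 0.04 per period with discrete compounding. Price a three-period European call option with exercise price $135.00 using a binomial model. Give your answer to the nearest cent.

Risk-neutral probability p = (1 + 0.04 − 0.65)/(1.4 − 0.65) = 0.3900/0.7500 = 0.5200
Terminal stock prices: S_uuu = 397.9, S_uud = 184.7, S_udd = 85.77, S_ddd = 39.82
Terminal payoffs (S − K): max(262.9, 0) = 262.9, max(49.73, 0) = 49.73, max(-49.23, 0) = 0, max(-95.18, 0) = 0
Node uu (S = 284.2): V_uu = 1/1.04·[0.5200·262.8800 + 0.4800·49.7300] = 154.3923
Node ud (S = 132): V_ud = 1/1.04·[0.5200·49.7300 + 0.4800·0.0000] = 24.8650
Node dd (S = 61.26): V_dd = 1/1.04·[0.5200·0.0000 + 0.4800·0.0000] = 0.0000
Node u (S = 203): V_u = 1/1.04·[0.5200·154.3923 + 0.4800·24.8650] = 88.6723
Node d (S = 94.25): V_d = 1/1.04·[0.5200·24.8650 + 0.4800·0.0000] = 12.4325
Node 0 (S = 145): V_0 = 1/1.04·[0.5200·88.6723 + 0.4800·12.4325] = 50.0742

$50.07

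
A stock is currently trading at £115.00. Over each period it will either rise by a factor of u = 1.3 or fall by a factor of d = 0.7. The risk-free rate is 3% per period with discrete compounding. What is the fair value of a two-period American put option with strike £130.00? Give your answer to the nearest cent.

Risk-neutral probability p = (1 + 0.03 − 0.7)/(1.3 − 0.7) = 0.3300/0.6000 = 0.5500
Terminal stock prices: S_uu = 194.4, S_ud = 104.6, S_dd = 56.35
Terminal payoffs (K − S): max(-64.35, 0) = 0, max(25.35, 0) = 25.35, max(73.65, 0) = 73.65
Node u (S = 149.5): continuation = 1/1.03·[0.5500·0.0000 + 0.4500·25.3500] = 11.0752; exercise value = 0.0000 ≤ continuation, so V_u = 11.0752
Node d (S = 80.5): continuation = 1/1.03·[0.5500·25.3500 + 0.4500·73.6500] = 45.7136; exercise value = 49.5000 > continuation, so V_d = 49.5000 (exercise)
Node 0 (S = 115): continuation = 1/1.03·[0.5500·11.0752 + 0.4500·49.5000] = 27.5402; exercise value = 15.0000 ≤ continuation, so V_0 = 27.5402

£27.54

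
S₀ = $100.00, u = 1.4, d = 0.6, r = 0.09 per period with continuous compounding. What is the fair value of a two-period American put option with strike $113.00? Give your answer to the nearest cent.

$24.24

Risk-neutral probability p = (e^0.09 − 0.6)/(1.4 − 0.6) = 0.4942/0.8000 = 0.6177
Terminal stock prices: S_uu = 196, S_ud = 84, S_dd = 36
Terminal payoffs (K − S): max(-83, 0) = 0, max(29, 0) = 29, max(77, 0) = 77
Node u (S = 140): continuation = e^(−0.09)·[0.6177·0.0000 + 0.3823·29.0000] = 10.1320; exercise value = 0.0000 ≤ continuation, so V_u = 10.1320
Node d (S = 60): continuation = e^(−0.09)·[0.6177·29.0000 + 0.3823·77.0000] = 43.2742; exercise value = 53.0000 > continuation, so V_d = 53.0000 (exercise)
Node 0 (S = 100): continuation = e^(−0.09)·[0.6177·10.1320 + 0.3823·53.0000] = 24.2372; exercise value = 13.0000 ≤ continuation, so V_0 = 24.2372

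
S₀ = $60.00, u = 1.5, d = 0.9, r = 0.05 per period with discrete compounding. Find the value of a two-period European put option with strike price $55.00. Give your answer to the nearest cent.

$3.27

Risk-neutral probability p = (1 + 0.05 − 0.9)/(1.5 − 0.9) = 0.1500/0.6000 = 0.2500
Terminal stock prices: S_uu = 135, S_ud = 81, S_dd = 48.6
Terminal payoffs (K − S): max(-80, 0) = 0, max(-26, 0) = 0, max(6.4, 0) = 6.4
Node u (S = 90): V_u = 1/1.05·[0.2500·0.0000 + 0.7500·0.0000] = 0.0000
Node d (S = 54): V_d = 1/1.05·[0.2500·0.0000 + 0.7500·6.4000] = 4.5714
Node 0 (S = 60): V_0 = 1/1.05·[0.2500·0.0000 + 0.7500·4.5714] = 3.2653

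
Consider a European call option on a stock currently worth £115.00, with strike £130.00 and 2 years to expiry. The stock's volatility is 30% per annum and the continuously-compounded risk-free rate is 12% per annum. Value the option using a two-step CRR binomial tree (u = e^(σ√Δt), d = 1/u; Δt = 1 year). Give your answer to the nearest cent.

CRR parameters: u = e^(σ√Δt) = e^(0.3·√1) = 1.3499, d = 1/u = 0.7408
Per-period rate: rΔt = 0.12·1 = 0.12, so R = e^0.12 = 1.1275
Risk-neutral probability p = (e^0.12 − 0.7408)/(1.3499 − 0.7408) = 0.3867/0.6090 = 0.6349
Terminal stock prices: S_uu = 209.5, S_ud = 115, S_dd = 63.11
Terminal payoffs (S − K): max(79.54, 0) = 79.54, max(-15, 0) = 0, max(-66.89, 0) = 0
Node u (S = 155.2): V_u = e^(−0.12)·[0.6349·79.5437 + 0.3651·0.0000] = 44.7914
Node d (S = 85.19): V_d = e^(−0.12)·[0.6349·0.0000 + 0.3651·0.0000] = 0.0000
Node 0 (S = 115): V_0 = e^(−0.12)·[0.6349·44.7914 + 0.3651·0.0000] = 25.2222

£25.22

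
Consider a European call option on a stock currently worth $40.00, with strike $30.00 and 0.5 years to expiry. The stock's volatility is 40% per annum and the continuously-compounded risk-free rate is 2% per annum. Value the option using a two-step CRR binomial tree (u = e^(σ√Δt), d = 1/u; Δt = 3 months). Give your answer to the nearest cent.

CRR parameters: u = e^(σ√Δt) = e^(0.4·√0.25) = 1.2214, d = 1/u = 0.8187
Per-period rate: rΔt = 0.02·0.25 = 0.005, so R = e^0.005 = 1.0050
Risk-neutral probability p = (e^0.005 − 0.8187)/(1.2214 − 0.8187) = 0.1863/0.4027 = 0.4626
Terminal stock prices: S_uu = 59.67, S_ud = 40, S_dd = 26.81
Terminal payoffs (S − K): max(29.67, 0) = 29.67, max(10, 0) = 10, max(-3.187, 0) = 0
Node u (S = 48.86): V_u = e^(−0.005)·[0.4626·29.6730 + 0.5374·10.0000] = 19.0057
Node d (S = 32.75): V_d = e^(−0.005)·[0.4626·10.0000 + 0.5374·0.0000] = 4.6031
Node 0 (S = 40): V_0 = e^(−0.005)·[0.4626·19.0057 + 0.5374·4.6031] = 11.2098

$11.21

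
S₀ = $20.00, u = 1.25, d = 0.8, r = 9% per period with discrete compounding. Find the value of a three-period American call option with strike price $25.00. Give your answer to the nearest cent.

$2.91

Risk-neutral probability p = (1 + 0.09 − 0.8)/(1.25 − 0.8) = 0.2900/0.4500 = 0.6444
Terminal stock prices: S_uuu = 39.06, S_uud = 25, S_udd = 16, S_ddd = 10.24
Terminal payoffs (S − K): max(14.06, 0) = 14.06, max(0, 0) = 0, max(-9, 0) = 0, max(-14.76, 0) = 0
Node uu (S = 31.25): continuation = 1/1.09·[0.6444·14.0625 + 0.3556·0.0000] = 8.3142; exercise value = 6.2500 ≤ continuation, so V_uu = 8.3142
Node ud (S = 20): continuation = 1/1.09·[0.6444·0.0000 + 0.3556·0.0000] = 0.0000; exercise value = 0.0000 ≤ continuation, so V_ud = 0.0000
Node dd (S = 12.8): continuation = 1/1.09·[0.6444·0.0000 + 0.3556·0.0000] = 0.0000; exercise value = 0.0000 ≤ continuation, so V_dd = 0.0000
Node u (S = 25): continuation = 1/1.09·[0.6444·8.3142 + 0.3556·0.0000] = 4.9156; exercise value = 0.0000 ≤ continuation, so V_u = 4.9156
Node d (S = 16): continuation = 1/1.09·[0.6444·0.0000 + 0.3556·0.0000] = 0.0000; exercise value = 0.0000 ≤ continuation, so V_d = 0.0000
Node 0 (S = 20): continuation = 1/1.09·[0.6444·4.9156 + 0.3556·0.0000] = 2.9063; exercise value = 0.0000 ≤ continuation, so V_0 = 2.9063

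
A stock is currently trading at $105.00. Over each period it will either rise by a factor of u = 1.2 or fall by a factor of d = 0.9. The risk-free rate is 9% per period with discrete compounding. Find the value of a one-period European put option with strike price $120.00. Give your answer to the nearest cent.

Risk-neutral probability p = (1 + 0.09 − 0.9)/(1.2 − 0.9) = 0.1900/0.3000 = 0.6333
Terminal stock prices: S_u = 126, S_d = 94.5
Terminal payoffs (K − S): max(-6, 0) = 0, max(25.5, 0) = 25.5
Node 0 (S = 105): V_0 = 1/1.09·[0.6333·0.0000 + 0.3667·25.5000] = 8.5780

$8.58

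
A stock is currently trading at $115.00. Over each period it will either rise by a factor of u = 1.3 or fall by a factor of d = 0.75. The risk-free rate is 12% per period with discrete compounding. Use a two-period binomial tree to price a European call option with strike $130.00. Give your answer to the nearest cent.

Risk-neutral probability p = (1 + 0.12 − 0.75)/(1.3 − 0.75) = 0.3700/0.5500 = 0.6727
Terminal stock prices: S_uu = 194.4, S_ud = 112.1, S_dd = 64.69
Terminal payoffs (S − K): max(64.35, 0) = 64.35, max(-17.88, 0) = 0, max(-65.31, 0) = 0
Node u (S = 149.5): V_u = 1/1.12·[0.6727·64.3500 + 0.3273·0.0000] = 38.6518
Node d (S = 86.25): V_d = 1/1.12·[0.6727·0.0000 + 0.3273·0.0000] = 0.0000
Node 0 (S = 115): V_0 = 1/1.12·[0.6727·38.6518 + 0.3273·0.0000] = 23.2162

$23.22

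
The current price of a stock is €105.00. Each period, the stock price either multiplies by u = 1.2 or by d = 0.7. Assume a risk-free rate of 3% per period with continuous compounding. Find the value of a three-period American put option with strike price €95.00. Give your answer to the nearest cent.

€9.38

Risk-neutral probability p = (e^0.03 − 0.7)/(1.2 − 0.7) = 0.3305/0.5000 = 0.6609
Terminal stock prices: S_uuu = 181.4, S_uud = 105.8, S_udd = 61.74, S_ddd = 36.01
Terminal payoffs (K − S): max(-86.44, 0) = 0, max(-10.84, 0) = 0, max(33.26, 0) = 33.26, max(58.99, 0) = 58.99
Node uu (S = 151.2): continuation = e^(−0.03)·[0.6609·0.0000 + 0.3391·0.0000] = 0.0000; exercise value = 0.0000 ≤ continuation, so V_uu = 0.0000
Node ud (S = 88.2): continuation = e^(−0.03)·[0.6609·0.0000 + 0.3391·33.2600] = 10.9448; exercise value = 6.8000 ≤ continuation, so V_ud = 10.9448
Node dd (S = 51.45): continuation = e^(−0.03)·[0.6609·33.2600 + 0.3391·58.9850] = 40.7423; exercise value = 43.5500 > continuation, so V_dd = 43.5500 (exercise)
Node u (S = 126): continuation = e^(−0.03)·[0.6609·0.0000 + 0.3391·10.9448] = 3.6016; exercise value = 0.0000 ≤ continuation, so V_u = 3.6016
Node d (S = 73.5): continuation = e^(−0.03)·[0.6609·10.9448 + 0.3391·43.5500] = 21.3507; exercise value = 21.5000 > continuation, so V_d = 21.5000 (exercise)
Node 0 (S = 105): continuation = e^(−0.03)·[0.6609·3.6016 + 0.3391·21.5000] = 9.3850; exercise value = 0.0000 ≤ continuation, so V_0 = 9.3850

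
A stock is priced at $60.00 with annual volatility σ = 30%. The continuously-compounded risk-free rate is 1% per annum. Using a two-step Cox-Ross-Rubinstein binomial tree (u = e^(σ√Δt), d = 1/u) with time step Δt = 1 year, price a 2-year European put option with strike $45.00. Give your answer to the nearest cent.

CRR parameters: u = e^(σ√Δt) = e^(0.3·√1) = 1.3499, d = 1/u = 0.7408
Per-period rate: rΔt = 0.01·1 = 0.01, so R = e^0.01 = 1.0101
Risk-neutral probability p = (e^0.01 − 0.7408)/(1.3499 − 0.7408) = 0.2692/0.6090 = 0.4421
Terminal stock prices: S_uu = 109.3, S_ud = 60, S_dd = 32.93
Terminal payoffs (K − S): max(-64.33, 0) = 0, max(-15, 0) = 0, max(12.07, 0) = 12.07
Node u (S = 80.99): V_u = e^(−0.01)·[0.4421·0.0000 + 0.5579·0.0000] = 0.0000
Node d (S = 44.45): V_d = e^(−0.01)·[0.4421·0.0000 + 0.5579·12.0713] = 6.6681
Node 0 (S = 60): V_0 = e^(−0.01)·[0.4421·0.0000 + 0.5579·6.6681] = 3.6834

$3.68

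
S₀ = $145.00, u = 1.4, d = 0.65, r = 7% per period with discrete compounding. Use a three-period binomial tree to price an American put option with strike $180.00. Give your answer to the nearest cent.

Risk-neutral probability p = (1 + 0.07 − 0.65)/(1.4 − 0.65) = 0.4200/0.7500 = 0.5600
Terminal stock prices: S_uuu = 397.9, S_uud = 184.7, S_udd = 85.77, S_ddd = 39.82
Terminal payoffs (K − S): max(-217.9, 0) = 0, max(-4.73, 0) = 0, max(94.23, 0) = 94.23, max(140.2, 0) = 140.2
Node uu (S = 284.2): continuation = 1/1.07·[0.5600·0.0000 + 0.4400·0.0000] = 0.0000; exercise value = 0.0000 ≤ continuation, so V_uu = 0.0000
Node ud (S = 132): continuation = 1/1.07·[0.5600·0.0000 + 0.4400·94.2325] = 38.7498; exercise value = 48.0500 > continuation, so V_ud = 48.0500 (exercise)
Node dd (S = 61.26): continuation = 1/1.07·[0.5600·94.2325 + 0.4400·140.1794] = 106.9618; exercise value = 118.7375 > continuation, so V_dd = 118.7375 (exercise)
Node u (S = 203): continuation = 1/1.07·[0.5600·0.0000 + 0.4400·48.0500] = 19.7589; exercise value = 0.0000 ≤ continuation, so V_u = 19.7589
Node d (S = 94.25): continuation = 1/1.07·[0.5600·48.0500 + 0.4400·118.7375] = 73.9743; exercise value = 85.7500 > continuation, so V_d = 85.7500 (exercise)
Node 0 (S = 145): continuation = 1/1.07·[0.5600·19.7589 + 0.4400·85.7500] = 45.6028; exercise value = 35.0000 ≤ continuation, so V_0 = 45.6028

$45.60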